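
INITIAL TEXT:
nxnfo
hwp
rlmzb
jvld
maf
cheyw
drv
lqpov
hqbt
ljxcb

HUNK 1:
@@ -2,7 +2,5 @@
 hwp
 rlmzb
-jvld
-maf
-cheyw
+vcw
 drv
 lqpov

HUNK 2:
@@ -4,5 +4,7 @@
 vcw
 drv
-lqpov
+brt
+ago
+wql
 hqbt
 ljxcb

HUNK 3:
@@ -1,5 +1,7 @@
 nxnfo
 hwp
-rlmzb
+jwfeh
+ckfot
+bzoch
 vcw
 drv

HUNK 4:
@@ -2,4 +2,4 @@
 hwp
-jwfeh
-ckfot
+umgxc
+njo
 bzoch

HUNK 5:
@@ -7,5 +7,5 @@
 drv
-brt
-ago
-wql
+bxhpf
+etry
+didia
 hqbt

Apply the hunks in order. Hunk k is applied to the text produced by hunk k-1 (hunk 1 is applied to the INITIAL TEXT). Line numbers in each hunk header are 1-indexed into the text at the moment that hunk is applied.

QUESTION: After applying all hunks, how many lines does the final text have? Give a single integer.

Hunk 1: at line 2 remove [jvld,maf,cheyw] add [vcw] -> 8 lines: nxnfo hwp rlmzb vcw drv lqpov hqbt ljxcb
Hunk 2: at line 4 remove [lqpov] add [brt,ago,wql] -> 10 lines: nxnfo hwp rlmzb vcw drv brt ago wql hqbt ljxcb
Hunk 3: at line 1 remove [rlmzb] add [jwfeh,ckfot,bzoch] -> 12 lines: nxnfo hwp jwfeh ckfot bzoch vcw drv brt ago wql hqbt ljxcb
Hunk 4: at line 2 remove [jwfeh,ckfot] add [umgxc,njo] -> 12 lines: nxnfo hwp umgxc njo bzoch vcw drv brt ago wql hqbt ljxcb
Hunk 5: at line 7 remove [brt,ago,wql] add [bxhpf,etry,didia] -> 12 lines: nxnfo hwp umgxc njo bzoch vcw drv bxhpf etry didia hqbt ljxcb
Final line count: 12

Answer: 12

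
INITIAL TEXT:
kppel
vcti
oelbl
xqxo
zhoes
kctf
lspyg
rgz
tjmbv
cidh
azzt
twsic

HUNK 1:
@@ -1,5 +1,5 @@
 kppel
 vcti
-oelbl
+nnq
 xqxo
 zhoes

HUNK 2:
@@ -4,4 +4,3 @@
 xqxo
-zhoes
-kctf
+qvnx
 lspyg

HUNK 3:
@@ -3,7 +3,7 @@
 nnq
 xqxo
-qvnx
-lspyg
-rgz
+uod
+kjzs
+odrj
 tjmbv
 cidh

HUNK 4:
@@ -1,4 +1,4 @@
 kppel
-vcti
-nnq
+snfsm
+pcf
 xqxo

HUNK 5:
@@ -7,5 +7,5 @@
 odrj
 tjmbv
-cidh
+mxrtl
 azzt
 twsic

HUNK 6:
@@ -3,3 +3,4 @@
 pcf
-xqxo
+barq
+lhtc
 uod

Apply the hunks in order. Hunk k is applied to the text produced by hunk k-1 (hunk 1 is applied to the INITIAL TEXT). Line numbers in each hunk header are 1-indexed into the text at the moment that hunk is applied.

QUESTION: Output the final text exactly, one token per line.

Hunk 1: at line 1 remove [oelbl] add [nnq] -> 12 lines: kppel vcti nnq xqxo zhoes kctf lspyg rgz tjmbv cidh azzt twsic
Hunk 2: at line 4 remove [zhoes,kctf] add [qvnx] -> 11 lines: kppel vcti nnq xqxo qvnx lspyg rgz tjmbv cidh azzt twsic
Hunk 3: at line 3 remove [qvnx,lspyg,rgz] add [uod,kjzs,odrj] -> 11 lines: kppel vcti nnq xqxo uod kjzs odrj tjmbv cidh azzt twsic
Hunk 4: at line 1 remove [vcti,nnq] add [snfsm,pcf] -> 11 lines: kppel snfsm pcf xqxo uod kjzs odrj tjmbv cidh azzt twsic
Hunk 5: at line 7 remove [cidh] add [mxrtl] -> 11 lines: kppel snfsm pcf xqxo uod kjzs odrj tjmbv mxrtl azzt twsic
Hunk 6: at line 3 remove [xqxo] add [barq,lhtc] -> 12 lines: kppel snfsm pcf barq lhtc uod kjzs odrj tjmbv mxrtl azzt twsic

Answer: kppel
snfsm
pcf
barq
lhtc
uod
kjzs
odrj
tjmbv
mxrtl
azzt
twsic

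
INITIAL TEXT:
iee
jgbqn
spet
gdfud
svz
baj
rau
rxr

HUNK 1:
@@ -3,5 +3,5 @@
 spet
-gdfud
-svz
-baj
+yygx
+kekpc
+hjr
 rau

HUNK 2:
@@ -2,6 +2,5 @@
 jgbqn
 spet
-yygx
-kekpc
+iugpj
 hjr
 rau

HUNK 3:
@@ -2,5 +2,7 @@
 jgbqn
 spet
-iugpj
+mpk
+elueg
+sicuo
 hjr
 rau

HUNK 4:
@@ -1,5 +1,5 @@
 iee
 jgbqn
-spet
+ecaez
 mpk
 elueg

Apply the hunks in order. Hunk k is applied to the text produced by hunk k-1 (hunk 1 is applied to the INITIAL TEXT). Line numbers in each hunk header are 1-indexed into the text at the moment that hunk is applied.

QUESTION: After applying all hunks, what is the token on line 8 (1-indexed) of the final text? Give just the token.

Answer: rau

Derivation:
Hunk 1: at line 3 remove [gdfud,svz,baj] add [yygx,kekpc,hjr] -> 8 lines: iee jgbqn spet yygx kekpc hjr rau rxr
Hunk 2: at line 2 remove [yygx,kekpc] add [iugpj] -> 7 lines: iee jgbqn spet iugpj hjr rau rxr
Hunk 3: at line 2 remove [iugpj] add [mpk,elueg,sicuo] -> 9 lines: iee jgbqn spet mpk elueg sicuo hjr rau rxr
Hunk 4: at line 1 remove [spet] add [ecaez] -> 9 lines: iee jgbqn ecaez mpk elueg sicuo hjr rau rxr
Final line 8: rau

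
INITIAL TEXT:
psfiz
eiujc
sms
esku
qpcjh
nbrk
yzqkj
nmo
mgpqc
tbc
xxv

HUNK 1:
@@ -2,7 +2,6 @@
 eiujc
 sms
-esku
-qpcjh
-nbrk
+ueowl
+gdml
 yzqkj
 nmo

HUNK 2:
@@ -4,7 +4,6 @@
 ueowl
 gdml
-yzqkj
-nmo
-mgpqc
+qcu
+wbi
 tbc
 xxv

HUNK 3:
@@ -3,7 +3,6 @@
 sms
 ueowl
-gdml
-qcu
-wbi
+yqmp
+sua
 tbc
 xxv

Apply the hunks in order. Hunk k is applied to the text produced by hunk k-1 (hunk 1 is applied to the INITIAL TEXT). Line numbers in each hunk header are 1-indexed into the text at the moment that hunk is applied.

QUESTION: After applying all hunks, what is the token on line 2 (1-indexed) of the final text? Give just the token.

Answer: eiujc

Derivation:
Hunk 1: at line 2 remove [esku,qpcjh,nbrk] add [ueowl,gdml] -> 10 lines: psfiz eiujc sms ueowl gdml yzqkj nmo mgpqc tbc xxv
Hunk 2: at line 4 remove [yzqkj,nmo,mgpqc] add [qcu,wbi] -> 9 lines: psfiz eiujc sms ueowl gdml qcu wbi tbc xxv
Hunk 3: at line 3 remove [gdml,qcu,wbi] add [yqmp,sua] -> 8 lines: psfiz eiujc sms ueowl yqmp sua tbc xxv
Final line 2: eiujc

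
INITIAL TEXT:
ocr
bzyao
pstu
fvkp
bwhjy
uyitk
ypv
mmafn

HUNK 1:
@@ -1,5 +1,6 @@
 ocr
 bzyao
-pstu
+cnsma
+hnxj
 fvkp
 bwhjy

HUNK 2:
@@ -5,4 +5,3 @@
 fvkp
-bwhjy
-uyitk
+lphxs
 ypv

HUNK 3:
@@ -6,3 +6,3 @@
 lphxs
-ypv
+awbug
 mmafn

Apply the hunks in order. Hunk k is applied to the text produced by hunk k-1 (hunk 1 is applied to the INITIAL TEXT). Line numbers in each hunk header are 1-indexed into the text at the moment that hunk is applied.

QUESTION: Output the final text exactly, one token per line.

Answer: ocr
bzyao
cnsma
hnxj
fvkp
lphxs
awbug
mmafn

Derivation:
Hunk 1: at line 1 remove [pstu] add [cnsma,hnxj] -> 9 lines: ocr bzyao cnsma hnxj fvkp bwhjy uyitk ypv mmafn
Hunk 2: at line 5 remove [bwhjy,uyitk] add [lphxs] -> 8 lines: ocr bzyao cnsma hnxj fvkp lphxs ypv mmafn
Hunk 3: at line 6 remove [ypv] add [awbug] -> 8 lines: ocr bzyao cnsma hnxj fvkp lphxs awbug mmafn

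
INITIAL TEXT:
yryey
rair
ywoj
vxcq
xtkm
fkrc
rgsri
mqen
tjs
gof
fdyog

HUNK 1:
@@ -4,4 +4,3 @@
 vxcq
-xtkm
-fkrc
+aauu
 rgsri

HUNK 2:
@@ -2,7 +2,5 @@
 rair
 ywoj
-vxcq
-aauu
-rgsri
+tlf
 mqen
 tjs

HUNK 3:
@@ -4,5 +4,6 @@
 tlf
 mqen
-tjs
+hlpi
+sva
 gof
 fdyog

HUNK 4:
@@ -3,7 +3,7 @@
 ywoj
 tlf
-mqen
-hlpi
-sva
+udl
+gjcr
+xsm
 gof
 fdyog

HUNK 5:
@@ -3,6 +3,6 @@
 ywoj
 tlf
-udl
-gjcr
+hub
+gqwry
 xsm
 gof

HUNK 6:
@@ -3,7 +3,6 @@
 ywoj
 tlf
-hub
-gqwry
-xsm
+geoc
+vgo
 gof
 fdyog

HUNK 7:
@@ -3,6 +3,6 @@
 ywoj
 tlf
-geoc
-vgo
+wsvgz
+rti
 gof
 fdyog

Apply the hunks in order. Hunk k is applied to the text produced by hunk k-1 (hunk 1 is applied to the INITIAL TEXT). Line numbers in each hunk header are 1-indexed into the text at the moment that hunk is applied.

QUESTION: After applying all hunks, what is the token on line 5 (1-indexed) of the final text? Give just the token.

Hunk 1: at line 4 remove [xtkm,fkrc] add [aauu] -> 10 lines: yryey rair ywoj vxcq aauu rgsri mqen tjs gof fdyog
Hunk 2: at line 2 remove [vxcq,aauu,rgsri] add [tlf] -> 8 lines: yryey rair ywoj tlf mqen tjs gof fdyog
Hunk 3: at line 4 remove [tjs] add [hlpi,sva] -> 9 lines: yryey rair ywoj tlf mqen hlpi sva gof fdyog
Hunk 4: at line 3 remove [mqen,hlpi,sva] add [udl,gjcr,xsm] -> 9 lines: yryey rair ywoj tlf udl gjcr xsm gof fdyog
Hunk 5: at line 3 remove [udl,gjcr] add [hub,gqwry] -> 9 lines: yryey rair ywoj tlf hub gqwry xsm gof fdyog
Hunk 6: at line 3 remove [hub,gqwry,xsm] add [geoc,vgo] -> 8 lines: yryey rair ywoj tlf geoc vgo gof fdyog
Hunk 7: at line 3 remove [geoc,vgo] add [wsvgz,rti] -> 8 lines: yryey rair ywoj tlf wsvgz rti gof fdyog
Final line 5: wsvgz

Answer: wsvgz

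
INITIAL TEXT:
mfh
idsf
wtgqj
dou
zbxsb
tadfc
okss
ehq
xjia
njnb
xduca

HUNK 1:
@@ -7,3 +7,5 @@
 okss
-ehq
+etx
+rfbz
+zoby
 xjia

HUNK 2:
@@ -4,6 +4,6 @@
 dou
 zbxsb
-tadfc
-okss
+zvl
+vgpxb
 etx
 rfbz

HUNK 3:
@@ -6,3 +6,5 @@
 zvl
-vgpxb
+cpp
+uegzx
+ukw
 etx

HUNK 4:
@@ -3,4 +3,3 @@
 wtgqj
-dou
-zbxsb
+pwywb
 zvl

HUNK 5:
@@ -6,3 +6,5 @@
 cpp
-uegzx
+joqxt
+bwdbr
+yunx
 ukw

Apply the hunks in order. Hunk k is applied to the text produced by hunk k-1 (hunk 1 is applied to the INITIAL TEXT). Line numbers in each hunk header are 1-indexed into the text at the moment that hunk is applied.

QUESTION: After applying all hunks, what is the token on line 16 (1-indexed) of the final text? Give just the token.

Answer: xduca

Derivation:
Hunk 1: at line 7 remove [ehq] add [etx,rfbz,zoby] -> 13 lines: mfh idsf wtgqj dou zbxsb tadfc okss etx rfbz zoby xjia njnb xduca
Hunk 2: at line 4 remove [tadfc,okss] add [zvl,vgpxb] -> 13 lines: mfh idsf wtgqj dou zbxsb zvl vgpxb etx rfbz zoby xjia njnb xduca
Hunk 3: at line 6 remove [vgpxb] add [cpp,uegzx,ukw] -> 15 lines: mfh idsf wtgqj dou zbxsb zvl cpp uegzx ukw etx rfbz zoby xjia njnb xduca
Hunk 4: at line 3 remove [dou,zbxsb] add [pwywb] -> 14 lines: mfh idsf wtgqj pwywb zvl cpp uegzx ukw etx rfbz zoby xjia njnb xduca
Hunk 5: at line 6 remove [uegzx] add [joqxt,bwdbr,yunx] -> 16 lines: mfh idsf wtgqj pwywb zvl cpp joqxt bwdbr yunx ukw etx rfbz zoby xjia njnb xduca
Final line 16: xduca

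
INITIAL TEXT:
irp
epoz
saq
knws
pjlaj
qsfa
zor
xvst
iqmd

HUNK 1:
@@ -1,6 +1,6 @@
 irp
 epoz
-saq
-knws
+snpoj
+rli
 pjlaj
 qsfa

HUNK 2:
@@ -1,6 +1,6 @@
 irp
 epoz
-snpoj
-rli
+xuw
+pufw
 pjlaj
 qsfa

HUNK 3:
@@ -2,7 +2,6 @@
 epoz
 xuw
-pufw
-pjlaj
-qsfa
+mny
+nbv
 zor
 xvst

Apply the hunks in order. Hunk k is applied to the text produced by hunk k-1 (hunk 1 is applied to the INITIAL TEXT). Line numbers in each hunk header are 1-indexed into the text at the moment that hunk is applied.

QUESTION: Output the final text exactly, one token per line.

Hunk 1: at line 1 remove [saq,knws] add [snpoj,rli] -> 9 lines: irp epoz snpoj rli pjlaj qsfa zor xvst iqmd
Hunk 2: at line 1 remove [snpoj,rli] add [xuw,pufw] -> 9 lines: irp epoz xuw pufw pjlaj qsfa zor xvst iqmd
Hunk 3: at line 2 remove [pufw,pjlaj,qsfa] add [mny,nbv] -> 8 lines: irp epoz xuw mny nbv zor xvst iqmd

Answer: irp
epoz
xuw
mny
nbv
zor
xvst
iqmd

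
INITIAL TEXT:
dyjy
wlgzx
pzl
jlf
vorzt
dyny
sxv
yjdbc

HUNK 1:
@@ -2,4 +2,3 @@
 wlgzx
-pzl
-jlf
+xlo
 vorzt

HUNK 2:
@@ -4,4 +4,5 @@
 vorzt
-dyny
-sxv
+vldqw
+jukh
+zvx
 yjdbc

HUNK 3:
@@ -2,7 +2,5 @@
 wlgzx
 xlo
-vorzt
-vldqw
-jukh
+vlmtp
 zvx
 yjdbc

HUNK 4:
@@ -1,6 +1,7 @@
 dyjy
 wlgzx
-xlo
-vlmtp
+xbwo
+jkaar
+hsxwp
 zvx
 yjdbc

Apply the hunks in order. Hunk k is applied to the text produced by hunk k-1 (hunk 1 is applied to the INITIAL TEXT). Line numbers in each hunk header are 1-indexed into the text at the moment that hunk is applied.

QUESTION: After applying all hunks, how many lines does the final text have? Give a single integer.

Hunk 1: at line 2 remove [pzl,jlf] add [xlo] -> 7 lines: dyjy wlgzx xlo vorzt dyny sxv yjdbc
Hunk 2: at line 4 remove [dyny,sxv] add [vldqw,jukh,zvx] -> 8 lines: dyjy wlgzx xlo vorzt vldqw jukh zvx yjdbc
Hunk 3: at line 2 remove [vorzt,vldqw,jukh] add [vlmtp] -> 6 lines: dyjy wlgzx xlo vlmtp zvx yjdbc
Hunk 4: at line 1 remove [xlo,vlmtp] add [xbwo,jkaar,hsxwp] -> 7 lines: dyjy wlgzx xbwo jkaar hsxwp zvx yjdbc
Final line count: 7

Answer: 7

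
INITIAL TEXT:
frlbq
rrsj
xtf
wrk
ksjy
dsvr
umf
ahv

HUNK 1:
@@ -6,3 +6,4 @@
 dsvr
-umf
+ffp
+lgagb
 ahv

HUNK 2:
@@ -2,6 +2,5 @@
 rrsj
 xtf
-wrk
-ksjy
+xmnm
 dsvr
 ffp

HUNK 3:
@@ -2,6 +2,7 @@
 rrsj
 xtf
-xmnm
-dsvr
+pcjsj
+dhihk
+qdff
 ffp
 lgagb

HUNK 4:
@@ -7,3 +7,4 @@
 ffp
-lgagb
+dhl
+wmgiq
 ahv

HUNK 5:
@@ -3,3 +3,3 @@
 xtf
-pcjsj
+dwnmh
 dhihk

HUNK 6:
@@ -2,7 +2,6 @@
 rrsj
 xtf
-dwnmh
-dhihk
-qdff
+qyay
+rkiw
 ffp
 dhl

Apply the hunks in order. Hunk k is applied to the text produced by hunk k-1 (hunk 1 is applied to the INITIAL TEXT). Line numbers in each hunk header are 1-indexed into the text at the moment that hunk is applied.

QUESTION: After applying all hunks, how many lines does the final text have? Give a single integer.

Answer: 9

Derivation:
Hunk 1: at line 6 remove [umf] add [ffp,lgagb] -> 9 lines: frlbq rrsj xtf wrk ksjy dsvr ffp lgagb ahv
Hunk 2: at line 2 remove [wrk,ksjy] add [xmnm] -> 8 lines: frlbq rrsj xtf xmnm dsvr ffp lgagb ahv
Hunk 3: at line 2 remove [xmnm,dsvr] add [pcjsj,dhihk,qdff] -> 9 lines: frlbq rrsj xtf pcjsj dhihk qdff ffp lgagb ahv
Hunk 4: at line 7 remove [lgagb] add [dhl,wmgiq] -> 10 lines: frlbq rrsj xtf pcjsj dhihk qdff ffp dhl wmgiq ahv
Hunk 5: at line 3 remove [pcjsj] add [dwnmh] -> 10 lines: frlbq rrsj xtf dwnmh dhihk qdff ffp dhl wmgiq ahv
Hunk 6: at line 2 remove [dwnmh,dhihk,qdff] add [qyay,rkiw] -> 9 lines: frlbq rrsj xtf qyay rkiw ffp dhl wmgiq ahv
Final line count: 9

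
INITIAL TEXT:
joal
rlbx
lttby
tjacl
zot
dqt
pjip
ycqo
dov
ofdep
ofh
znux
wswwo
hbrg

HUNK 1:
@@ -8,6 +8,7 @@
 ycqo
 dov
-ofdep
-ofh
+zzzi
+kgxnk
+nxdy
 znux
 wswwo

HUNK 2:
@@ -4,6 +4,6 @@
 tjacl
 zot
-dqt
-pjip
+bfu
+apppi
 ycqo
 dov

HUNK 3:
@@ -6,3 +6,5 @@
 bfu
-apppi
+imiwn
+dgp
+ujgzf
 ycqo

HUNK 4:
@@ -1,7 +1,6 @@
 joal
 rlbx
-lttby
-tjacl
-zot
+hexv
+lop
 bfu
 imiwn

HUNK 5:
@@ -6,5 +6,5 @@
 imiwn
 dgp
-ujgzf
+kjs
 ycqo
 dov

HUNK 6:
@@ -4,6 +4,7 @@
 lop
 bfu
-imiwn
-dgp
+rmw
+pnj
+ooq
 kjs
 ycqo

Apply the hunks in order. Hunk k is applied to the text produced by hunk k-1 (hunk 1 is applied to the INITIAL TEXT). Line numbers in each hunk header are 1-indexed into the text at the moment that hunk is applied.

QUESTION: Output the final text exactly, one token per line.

Answer: joal
rlbx
hexv
lop
bfu
rmw
pnj
ooq
kjs
ycqo
dov
zzzi
kgxnk
nxdy
znux
wswwo
hbrg

Derivation:
Hunk 1: at line 8 remove [ofdep,ofh] add [zzzi,kgxnk,nxdy] -> 15 lines: joal rlbx lttby tjacl zot dqt pjip ycqo dov zzzi kgxnk nxdy znux wswwo hbrg
Hunk 2: at line 4 remove [dqt,pjip] add [bfu,apppi] -> 15 lines: joal rlbx lttby tjacl zot bfu apppi ycqo dov zzzi kgxnk nxdy znux wswwo hbrg
Hunk 3: at line 6 remove [apppi] add [imiwn,dgp,ujgzf] -> 17 lines: joal rlbx lttby tjacl zot bfu imiwn dgp ujgzf ycqo dov zzzi kgxnk nxdy znux wswwo hbrg
Hunk 4: at line 1 remove [lttby,tjacl,zot] add [hexv,lop] -> 16 lines: joal rlbx hexv lop bfu imiwn dgp ujgzf ycqo dov zzzi kgxnk nxdy znux wswwo hbrg
Hunk 5: at line 6 remove [ujgzf] add [kjs] -> 16 lines: joal rlbx hexv lop bfu imiwn dgp kjs ycqo dov zzzi kgxnk nxdy znux wswwo hbrg
Hunk 6: at line 4 remove [imiwn,dgp] add [rmw,pnj,ooq] -> 17 lines: joal rlbx hexv lop bfu rmw pnj ooq kjs ycqo dov zzzi kgxnk nxdy znux wswwo hbrg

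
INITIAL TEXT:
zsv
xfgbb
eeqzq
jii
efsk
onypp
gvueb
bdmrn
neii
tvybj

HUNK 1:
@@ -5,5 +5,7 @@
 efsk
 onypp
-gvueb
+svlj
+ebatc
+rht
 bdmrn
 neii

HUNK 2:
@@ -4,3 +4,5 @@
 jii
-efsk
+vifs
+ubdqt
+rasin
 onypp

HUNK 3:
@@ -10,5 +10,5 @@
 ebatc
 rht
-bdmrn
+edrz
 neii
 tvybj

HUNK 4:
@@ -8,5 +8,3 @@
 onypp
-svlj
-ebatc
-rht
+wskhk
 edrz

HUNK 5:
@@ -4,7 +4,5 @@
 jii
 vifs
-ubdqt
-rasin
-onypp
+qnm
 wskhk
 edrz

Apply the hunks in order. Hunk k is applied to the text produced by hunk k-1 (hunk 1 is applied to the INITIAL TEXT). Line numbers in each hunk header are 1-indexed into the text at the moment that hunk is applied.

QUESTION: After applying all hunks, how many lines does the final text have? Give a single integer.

Answer: 10

Derivation:
Hunk 1: at line 5 remove [gvueb] add [svlj,ebatc,rht] -> 12 lines: zsv xfgbb eeqzq jii efsk onypp svlj ebatc rht bdmrn neii tvybj
Hunk 2: at line 4 remove [efsk] add [vifs,ubdqt,rasin] -> 14 lines: zsv xfgbb eeqzq jii vifs ubdqt rasin onypp svlj ebatc rht bdmrn neii tvybj
Hunk 3: at line 10 remove [bdmrn] add [edrz] -> 14 lines: zsv xfgbb eeqzq jii vifs ubdqt rasin onypp svlj ebatc rht edrz neii tvybj
Hunk 4: at line 8 remove [svlj,ebatc,rht] add [wskhk] -> 12 lines: zsv xfgbb eeqzq jii vifs ubdqt rasin onypp wskhk edrz neii tvybj
Hunk 5: at line 4 remove [ubdqt,rasin,onypp] add [qnm] -> 10 lines: zsv xfgbb eeqzq jii vifs qnm wskhk edrz neii tvybj
Final line count: 10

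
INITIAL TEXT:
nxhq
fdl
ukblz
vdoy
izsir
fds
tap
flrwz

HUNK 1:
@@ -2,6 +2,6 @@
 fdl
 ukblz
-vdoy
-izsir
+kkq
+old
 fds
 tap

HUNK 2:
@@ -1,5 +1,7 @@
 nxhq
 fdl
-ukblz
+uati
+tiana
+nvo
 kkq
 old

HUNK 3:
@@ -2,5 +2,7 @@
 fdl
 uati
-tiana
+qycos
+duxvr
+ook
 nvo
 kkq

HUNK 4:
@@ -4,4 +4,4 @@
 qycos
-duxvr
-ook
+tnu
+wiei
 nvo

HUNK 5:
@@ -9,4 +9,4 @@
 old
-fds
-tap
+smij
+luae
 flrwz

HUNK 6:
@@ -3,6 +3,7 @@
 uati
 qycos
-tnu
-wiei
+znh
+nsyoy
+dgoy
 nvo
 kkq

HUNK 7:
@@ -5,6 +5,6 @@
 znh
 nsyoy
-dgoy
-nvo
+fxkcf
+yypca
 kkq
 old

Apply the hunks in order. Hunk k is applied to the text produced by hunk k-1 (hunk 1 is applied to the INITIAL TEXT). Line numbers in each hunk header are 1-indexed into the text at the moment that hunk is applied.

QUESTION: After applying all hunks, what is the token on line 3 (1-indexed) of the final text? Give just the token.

Answer: uati

Derivation:
Hunk 1: at line 2 remove [vdoy,izsir] add [kkq,old] -> 8 lines: nxhq fdl ukblz kkq old fds tap flrwz
Hunk 2: at line 1 remove [ukblz] add [uati,tiana,nvo] -> 10 lines: nxhq fdl uati tiana nvo kkq old fds tap flrwz
Hunk 3: at line 2 remove [tiana] add [qycos,duxvr,ook] -> 12 lines: nxhq fdl uati qycos duxvr ook nvo kkq old fds tap flrwz
Hunk 4: at line 4 remove [duxvr,ook] add [tnu,wiei] -> 12 lines: nxhq fdl uati qycos tnu wiei nvo kkq old fds tap flrwz
Hunk 5: at line 9 remove [fds,tap] add [smij,luae] -> 12 lines: nxhq fdl uati qycos tnu wiei nvo kkq old smij luae flrwz
Hunk 6: at line 3 remove [tnu,wiei] add [znh,nsyoy,dgoy] -> 13 lines: nxhq fdl uati qycos znh nsyoy dgoy nvo kkq old smij luae flrwz
Hunk 7: at line 5 remove [dgoy,nvo] add [fxkcf,yypca] -> 13 lines: nxhq fdl uati qycos znh nsyoy fxkcf yypca kkq old smij luae flrwz
Final line 3: uati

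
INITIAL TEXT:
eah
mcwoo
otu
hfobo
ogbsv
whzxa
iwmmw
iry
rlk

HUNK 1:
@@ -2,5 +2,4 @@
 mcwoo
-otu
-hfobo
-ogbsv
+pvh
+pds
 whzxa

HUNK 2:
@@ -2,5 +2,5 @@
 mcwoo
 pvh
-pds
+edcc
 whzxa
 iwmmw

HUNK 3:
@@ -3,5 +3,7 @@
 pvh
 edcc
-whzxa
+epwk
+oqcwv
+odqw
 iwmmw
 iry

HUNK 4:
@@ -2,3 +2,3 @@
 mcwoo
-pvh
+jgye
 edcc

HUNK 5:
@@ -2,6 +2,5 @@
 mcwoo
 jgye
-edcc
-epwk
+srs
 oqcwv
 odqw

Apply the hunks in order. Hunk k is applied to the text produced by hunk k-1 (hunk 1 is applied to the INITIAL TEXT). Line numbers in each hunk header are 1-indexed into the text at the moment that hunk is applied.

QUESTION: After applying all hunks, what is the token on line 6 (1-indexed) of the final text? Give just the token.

Answer: odqw

Derivation:
Hunk 1: at line 2 remove [otu,hfobo,ogbsv] add [pvh,pds] -> 8 lines: eah mcwoo pvh pds whzxa iwmmw iry rlk
Hunk 2: at line 2 remove [pds] add [edcc] -> 8 lines: eah mcwoo pvh edcc whzxa iwmmw iry rlk
Hunk 3: at line 3 remove [whzxa] add [epwk,oqcwv,odqw] -> 10 lines: eah mcwoo pvh edcc epwk oqcwv odqw iwmmw iry rlk
Hunk 4: at line 2 remove [pvh] add [jgye] -> 10 lines: eah mcwoo jgye edcc epwk oqcwv odqw iwmmw iry rlk
Hunk 5: at line 2 remove [edcc,epwk] add [srs] -> 9 lines: eah mcwoo jgye srs oqcwv odqw iwmmw iry rlk
Final line 6: odqw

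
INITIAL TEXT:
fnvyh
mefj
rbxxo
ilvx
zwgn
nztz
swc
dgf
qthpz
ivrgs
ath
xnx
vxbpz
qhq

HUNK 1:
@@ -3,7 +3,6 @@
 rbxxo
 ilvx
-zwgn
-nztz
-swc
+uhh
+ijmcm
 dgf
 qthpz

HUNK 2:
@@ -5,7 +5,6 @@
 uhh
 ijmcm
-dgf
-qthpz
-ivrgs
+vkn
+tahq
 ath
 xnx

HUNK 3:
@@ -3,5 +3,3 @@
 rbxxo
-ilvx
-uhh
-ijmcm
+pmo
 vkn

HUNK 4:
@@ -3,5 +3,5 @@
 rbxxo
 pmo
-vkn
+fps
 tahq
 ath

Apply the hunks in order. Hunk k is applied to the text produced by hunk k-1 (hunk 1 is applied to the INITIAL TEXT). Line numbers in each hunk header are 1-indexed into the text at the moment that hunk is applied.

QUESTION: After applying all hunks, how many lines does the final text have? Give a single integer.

Hunk 1: at line 3 remove [zwgn,nztz,swc] add [uhh,ijmcm] -> 13 lines: fnvyh mefj rbxxo ilvx uhh ijmcm dgf qthpz ivrgs ath xnx vxbpz qhq
Hunk 2: at line 5 remove [dgf,qthpz,ivrgs] add [vkn,tahq] -> 12 lines: fnvyh mefj rbxxo ilvx uhh ijmcm vkn tahq ath xnx vxbpz qhq
Hunk 3: at line 3 remove [ilvx,uhh,ijmcm] add [pmo] -> 10 lines: fnvyh mefj rbxxo pmo vkn tahq ath xnx vxbpz qhq
Hunk 4: at line 3 remove [vkn] add [fps] -> 10 lines: fnvyh mefj rbxxo pmo fps tahq ath xnx vxbpz qhq
Final line count: 10

Answer: 10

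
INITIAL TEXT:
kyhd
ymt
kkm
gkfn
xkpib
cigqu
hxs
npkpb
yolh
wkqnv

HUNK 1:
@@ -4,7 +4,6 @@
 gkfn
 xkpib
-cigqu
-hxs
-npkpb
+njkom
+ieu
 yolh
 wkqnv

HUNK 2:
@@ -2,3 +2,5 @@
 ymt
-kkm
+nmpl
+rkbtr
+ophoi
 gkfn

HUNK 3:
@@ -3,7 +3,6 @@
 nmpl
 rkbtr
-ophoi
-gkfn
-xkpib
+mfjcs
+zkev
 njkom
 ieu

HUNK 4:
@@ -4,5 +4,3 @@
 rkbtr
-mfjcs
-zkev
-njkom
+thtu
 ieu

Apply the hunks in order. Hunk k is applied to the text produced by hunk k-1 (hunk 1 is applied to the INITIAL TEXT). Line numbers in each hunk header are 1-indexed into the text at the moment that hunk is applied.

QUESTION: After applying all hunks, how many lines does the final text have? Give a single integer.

Answer: 8

Derivation:
Hunk 1: at line 4 remove [cigqu,hxs,npkpb] add [njkom,ieu] -> 9 lines: kyhd ymt kkm gkfn xkpib njkom ieu yolh wkqnv
Hunk 2: at line 2 remove [kkm] add [nmpl,rkbtr,ophoi] -> 11 lines: kyhd ymt nmpl rkbtr ophoi gkfn xkpib njkom ieu yolh wkqnv
Hunk 3: at line 3 remove [ophoi,gkfn,xkpib] add [mfjcs,zkev] -> 10 lines: kyhd ymt nmpl rkbtr mfjcs zkev njkom ieu yolh wkqnv
Hunk 4: at line 4 remove [mfjcs,zkev,njkom] add [thtu] -> 8 lines: kyhd ymt nmpl rkbtr thtu ieu yolh wkqnv
Final line count: 8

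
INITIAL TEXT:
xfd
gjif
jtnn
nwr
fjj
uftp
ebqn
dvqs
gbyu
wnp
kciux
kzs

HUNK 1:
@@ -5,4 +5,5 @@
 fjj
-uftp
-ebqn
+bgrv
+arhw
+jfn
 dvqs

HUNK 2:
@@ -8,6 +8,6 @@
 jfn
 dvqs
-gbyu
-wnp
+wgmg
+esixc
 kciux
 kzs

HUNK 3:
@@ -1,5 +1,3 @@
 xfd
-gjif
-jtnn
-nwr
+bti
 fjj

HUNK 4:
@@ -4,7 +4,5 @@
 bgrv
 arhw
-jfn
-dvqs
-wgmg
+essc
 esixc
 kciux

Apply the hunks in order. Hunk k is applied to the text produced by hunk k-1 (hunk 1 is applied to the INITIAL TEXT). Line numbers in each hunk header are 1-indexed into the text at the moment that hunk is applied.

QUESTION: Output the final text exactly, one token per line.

Answer: xfd
bti
fjj
bgrv
arhw
essc
esixc
kciux
kzs

Derivation:
Hunk 1: at line 5 remove [uftp,ebqn] add [bgrv,arhw,jfn] -> 13 lines: xfd gjif jtnn nwr fjj bgrv arhw jfn dvqs gbyu wnp kciux kzs
Hunk 2: at line 8 remove [gbyu,wnp] add [wgmg,esixc] -> 13 lines: xfd gjif jtnn nwr fjj bgrv arhw jfn dvqs wgmg esixc kciux kzs
Hunk 3: at line 1 remove [gjif,jtnn,nwr] add [bti] -> 11 lines: xfd bti fjj bgrv arhw jfn dvqs wgmg esixc kciux kzs
Hunk 4: at line 4 remove [jfn,dvqs,wgmg] add [essc] -> 9 lines: xfd bti fjj bgrv arhw essc esixc kciux kzs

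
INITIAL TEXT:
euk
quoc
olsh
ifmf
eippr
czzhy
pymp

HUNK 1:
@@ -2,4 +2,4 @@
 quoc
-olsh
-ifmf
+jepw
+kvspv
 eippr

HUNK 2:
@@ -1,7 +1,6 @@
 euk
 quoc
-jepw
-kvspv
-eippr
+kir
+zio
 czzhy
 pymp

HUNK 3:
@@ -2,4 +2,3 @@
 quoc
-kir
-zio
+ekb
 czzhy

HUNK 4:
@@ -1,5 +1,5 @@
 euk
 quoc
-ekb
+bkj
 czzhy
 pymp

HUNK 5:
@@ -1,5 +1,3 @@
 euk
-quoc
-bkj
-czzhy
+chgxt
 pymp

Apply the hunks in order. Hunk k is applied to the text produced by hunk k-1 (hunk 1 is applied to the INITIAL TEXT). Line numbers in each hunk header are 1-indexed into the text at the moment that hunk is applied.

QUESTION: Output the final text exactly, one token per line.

Hunk 1: at line 2 remove [olsh,ifmf] add [jepw,kvspv] -> 7 lines: euk quoc jepw kvspv eippr czzhy pymp
Hunk 2: at line 1 remove [jepw,kvspv,eippr] add [kir,zio] -> 6 lines: euk quoc kir zio czzhy pymp
Hunk 3: at line 2 remove [kir,zio] add [ekb] -> 5 lines: euk quoc ekb czzhy pymp
Hunk 4: at line 1 remove [ekb] add [bkj] -> 5 lines: euk quoc bkj czzhy pymp
Hunk 5: at line 1 remove [quoc,bkj,czzhy] add [chgxt] -> 3 lines: euk chgxt pymp

Answer: euk
chgxt
pymp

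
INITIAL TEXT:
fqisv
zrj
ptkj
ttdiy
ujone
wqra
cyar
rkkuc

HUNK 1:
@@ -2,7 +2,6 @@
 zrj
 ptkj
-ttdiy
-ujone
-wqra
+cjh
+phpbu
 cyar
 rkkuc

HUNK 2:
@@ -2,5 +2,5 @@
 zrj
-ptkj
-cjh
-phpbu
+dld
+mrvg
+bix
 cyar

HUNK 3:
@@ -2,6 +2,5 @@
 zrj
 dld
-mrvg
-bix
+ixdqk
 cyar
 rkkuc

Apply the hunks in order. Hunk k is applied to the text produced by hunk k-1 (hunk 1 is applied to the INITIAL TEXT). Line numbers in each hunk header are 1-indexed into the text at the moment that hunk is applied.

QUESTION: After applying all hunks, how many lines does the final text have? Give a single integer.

Answer: 6

Derivation:
Hunk 1: at line 2 remove [ttdiy,ujone,wqra] add [cjh,phpbu] -> 7 lines: fqisv zrj ptkj cjh phpbu cyar rkkuc
Hunk 2: at line 2 remove [ptkj,cjh,phpbu] add [dld,mrvg,bix] -> 7 lines: fqisv zrj dld mrvg bix cyar rkkuc
Hunk 3: at line 2 remove [mrvg,bix] add [ixdqk] -> 6 lines: fqisv zrj dld ixdqk cyar rkkuc
Final line count: 6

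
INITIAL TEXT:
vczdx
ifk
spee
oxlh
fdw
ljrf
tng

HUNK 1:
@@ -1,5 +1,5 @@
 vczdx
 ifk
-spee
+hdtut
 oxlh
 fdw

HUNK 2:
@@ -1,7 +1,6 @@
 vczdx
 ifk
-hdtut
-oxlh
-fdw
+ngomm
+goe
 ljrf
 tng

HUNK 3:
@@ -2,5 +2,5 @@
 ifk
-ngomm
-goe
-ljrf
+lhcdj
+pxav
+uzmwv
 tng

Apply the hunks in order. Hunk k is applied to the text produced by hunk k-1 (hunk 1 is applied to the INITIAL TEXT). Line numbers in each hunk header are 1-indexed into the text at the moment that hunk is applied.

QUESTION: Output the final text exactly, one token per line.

Answer: vczdx
ifk
lhcdj
pxav
uzmwv
tng

Derivation:
Hunk 1: at line 1 remove [spee] add [hdtut] -> 7 lines: vczdx ifk hdtut oxlh fdw ljrf tng
Hunk 2: at line 1 remove [hdtut,oxlh,fdw] add [ngomm,goe] -> 6 lines: vczdx ifk ngomm goe ljrf tng
Hunk 3: at line 2 remove [ngomm,goe,ljrf] add [lhcdj,pxav,uzmwv] -> 6 lines: vczdx ifk lhcdj pxav uzmwv tng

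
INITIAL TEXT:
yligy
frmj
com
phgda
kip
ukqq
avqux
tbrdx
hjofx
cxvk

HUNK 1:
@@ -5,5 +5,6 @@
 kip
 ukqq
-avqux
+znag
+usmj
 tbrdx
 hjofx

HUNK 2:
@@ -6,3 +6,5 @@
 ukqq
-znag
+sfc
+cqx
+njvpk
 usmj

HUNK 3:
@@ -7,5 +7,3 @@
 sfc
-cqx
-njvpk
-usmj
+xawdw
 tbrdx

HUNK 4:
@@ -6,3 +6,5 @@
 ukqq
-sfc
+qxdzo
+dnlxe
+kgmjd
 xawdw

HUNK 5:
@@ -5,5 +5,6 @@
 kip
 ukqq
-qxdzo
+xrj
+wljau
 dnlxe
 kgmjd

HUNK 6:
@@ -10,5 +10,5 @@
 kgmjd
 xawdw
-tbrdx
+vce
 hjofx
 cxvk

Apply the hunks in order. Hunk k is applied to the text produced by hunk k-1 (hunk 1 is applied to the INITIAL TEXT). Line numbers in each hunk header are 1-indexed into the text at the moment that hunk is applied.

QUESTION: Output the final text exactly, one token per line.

Hunk 1: at line 5 remove [avqux] add [znag,usmj] -> 11 lines: yligy frmj com phgda kip ukqq znag usmj tbrdx hjofx cxvk
Hunk 2: at line 6 remove [znag] add [sfc,cqx,njvpk] -> 13 lines: yligy frmj com phgda kip ukqq sfc cqx njvpk usmj tbrdx hjofx cxvk
Hunk 3: at line 7 remove [cqx,njvpk,usmj] add [xawdw] -> 11 lines: yligy frmj com phgda kip ukqq sfc xawdw tbrdx hjofx cxvk
Hunk 4: at line 6 remove [sfc] add [qxdzo,dnlxe,kgmjd] -> 13 lines: yligy frmj com phgda kip ukqq qxdzo dnlxe kgmjd xawdw tbrdx hjofx cxvk
Hunk 5: at line 5 remove [qxdzo] add [xrj,wljau] -> 14 lines: yligy frmj com phgda kip ukqq xrj wljau dnlxe kgmjd xawdw tbrdx hjofx cxvk
Hunk 6: at line 10 remove [tbrdx] add [vce] -> 14 lines: yligy frmj com phgda kip ukqq xrj wljau dnlxe kgmjd xawdw vce hjofx cxvk

Answer: yligy
frmj
com
phgda
kip
ukqq
xrj
wljau
dnlxe
kgmjd
xawdw
vce
hjofx
cxvk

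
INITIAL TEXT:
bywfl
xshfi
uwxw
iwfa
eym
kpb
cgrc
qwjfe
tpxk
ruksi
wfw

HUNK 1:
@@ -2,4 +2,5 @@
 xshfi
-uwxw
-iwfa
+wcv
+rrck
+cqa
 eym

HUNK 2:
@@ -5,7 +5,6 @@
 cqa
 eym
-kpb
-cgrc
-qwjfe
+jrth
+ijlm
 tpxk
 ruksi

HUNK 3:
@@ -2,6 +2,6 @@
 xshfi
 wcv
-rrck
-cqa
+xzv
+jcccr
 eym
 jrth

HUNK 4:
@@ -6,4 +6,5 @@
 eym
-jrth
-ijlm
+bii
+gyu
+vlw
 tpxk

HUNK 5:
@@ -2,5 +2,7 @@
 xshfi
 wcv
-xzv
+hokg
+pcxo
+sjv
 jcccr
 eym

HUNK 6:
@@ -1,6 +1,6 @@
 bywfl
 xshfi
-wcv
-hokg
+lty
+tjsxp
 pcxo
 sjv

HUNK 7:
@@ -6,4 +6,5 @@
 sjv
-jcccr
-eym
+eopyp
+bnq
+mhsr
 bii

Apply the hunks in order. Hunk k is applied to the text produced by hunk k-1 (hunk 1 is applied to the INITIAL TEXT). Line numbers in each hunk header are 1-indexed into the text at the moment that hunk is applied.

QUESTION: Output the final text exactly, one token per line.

Answer: bywfl
xshfi
lty
tjsxp
pcxo
sjv
eopyp
bnq
mhsr
bii
gyu
vlw
tpxk
ruksi
wfw

Derivation:
Hunk 1: at line 2 remove [uwxw,iwfa] add [wcv,rrck,cqa] -> 12 lines: bywfl xshfi wcv rrck cqa eym kpb cgrc qwjfe tpxk ruksi wfw
Hunk 2: at line 5 remove [kpb,cgrc,qwjfe] add [jrth,ijlm] -> 11 lines: bywfl xshfi wcv rrck cqa eym jrth ijlm tpxk ruksi wfw
Hunk 3: at line 2 remove [rrck,cqa] add [xzv,jcccr] -> 11 lines: bywfl xshfi wcv xzv jcccr eym jrth ijlm tpxk ruksi wfw
Hunk 4: at line 6 remove [jrth,ijlm] add [bii,gyu,vlw] -> 12 lines: bywfl xshfi wcv xzv jcccr eym bii gyu vlw tpxk ruksi wfw
Hunk 5: at line 2 remove [xzv] add [hokg,pcxo,sjv] -> 14 lines: bywfl xshfi wcv hokg pcxo sjv jcccr eym bii gyu vlw tpxk ruksi wfw
Hunk 6: at line 1 remove [wcv,hokg] add [lty,tjsxp] -> 14 lines: bywfl xshfi lty tjsxp pcxo sjv jcccr eym bii gyu vlw tpxk ruksi wfw
Hunk 7: at line 6 remove [jcccr,eym] add [eopyp,bnq,mhsr] -> 15 lines: bywfl xshfi lty tjsxp pcxo sjv eopyp bnq mhsr bii gyu vlw tpxk ruksi wfw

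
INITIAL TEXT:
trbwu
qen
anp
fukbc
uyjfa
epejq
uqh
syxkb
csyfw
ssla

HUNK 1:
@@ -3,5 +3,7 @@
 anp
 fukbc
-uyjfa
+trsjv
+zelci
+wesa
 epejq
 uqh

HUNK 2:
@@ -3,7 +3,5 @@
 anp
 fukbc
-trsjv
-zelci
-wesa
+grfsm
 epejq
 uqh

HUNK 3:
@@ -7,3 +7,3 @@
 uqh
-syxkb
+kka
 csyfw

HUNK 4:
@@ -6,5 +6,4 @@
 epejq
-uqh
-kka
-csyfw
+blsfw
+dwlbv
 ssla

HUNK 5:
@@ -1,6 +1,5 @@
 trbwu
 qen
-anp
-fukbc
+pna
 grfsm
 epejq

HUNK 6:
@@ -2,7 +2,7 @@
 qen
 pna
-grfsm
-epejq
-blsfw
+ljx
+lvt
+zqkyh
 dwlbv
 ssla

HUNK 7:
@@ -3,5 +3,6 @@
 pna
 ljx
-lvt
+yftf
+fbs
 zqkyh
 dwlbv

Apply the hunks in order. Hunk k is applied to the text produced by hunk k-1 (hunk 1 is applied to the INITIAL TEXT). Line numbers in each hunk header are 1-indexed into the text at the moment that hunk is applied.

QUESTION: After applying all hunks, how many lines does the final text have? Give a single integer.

Hunk 1: at line 3 remove [uyjfa] add [trsjv,zelci,wesa] -> 12 lines: trbwu qen anp fukbc trsjv zelci wesa epejq uqh syxkb csyfw ssla
Hunk 2: at line 3 remove [trsjv,zelci,wesa] add [grfsm] -> 10 lines: trbwu qen anp fukbc grfsm epejq uqh syxkb csyfw ssla
Hunk 3: at line 7 remove [syxkb] add [kka] -> 10 lines: trbwu qen anp fukbc grfsm epejq uqh kka csyfw ssla
Hunk 4: at line 6 remove [uqh,kka,csyfw] add [blsfw,dwlbv] -> 9 lines: trbwu qen anp fukbc grfsm epejq blsfw dwlbv ssla
Hunk 5: at line 1 remove [anp,fukbc] add [pna] -> 8 lines: trbwu qen pna grfsm epejq blsfw dwlbv ssla
Hunk 6: at line 2 remove [grfsm,epejq,blsfw] add [ljx,lvt,zqkyh] -> 8 lines: trbwu qen pna ljx lvt zqkyh dwlbv ssla
Hunk 7: at line 3 remove [lvt] add [yftf,fbs] -> 9 lines: trbwu qen pna ljx yftf fbs zqkyh dwlbv ssla
Final line count: 9

Answer: 9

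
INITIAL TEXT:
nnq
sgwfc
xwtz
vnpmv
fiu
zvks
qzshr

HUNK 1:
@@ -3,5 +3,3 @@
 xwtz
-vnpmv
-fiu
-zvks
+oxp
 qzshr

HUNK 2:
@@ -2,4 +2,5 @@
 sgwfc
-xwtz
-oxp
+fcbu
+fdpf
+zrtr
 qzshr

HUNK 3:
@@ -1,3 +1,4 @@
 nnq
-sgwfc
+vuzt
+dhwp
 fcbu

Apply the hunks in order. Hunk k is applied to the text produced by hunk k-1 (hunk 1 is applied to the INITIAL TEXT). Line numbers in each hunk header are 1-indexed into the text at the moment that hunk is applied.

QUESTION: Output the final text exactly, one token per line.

Answer: nnq
vuzt
dhwp
fcbu
fdpf
zrtr
qzshr

Derivation:
Hunk 1: at line 3 remove [vnpmv,fiu,zvks] add [oxp] -> 5 lines: nnq sgwfc xwtz oxp qzshr
Hunk 2: at line 2 remove [xwtz,oxp] add [fcbu,fdpf,zrtr] -> 6 lines: nnq sgwfc fcbu fdpf zrtr qzshr
Hunk 3: at line 1 remove [sgwfc] add [vuzt,dhwp] -> 7 lines: nnq vuzt dhwp fcbu fdpf zrtr qzshr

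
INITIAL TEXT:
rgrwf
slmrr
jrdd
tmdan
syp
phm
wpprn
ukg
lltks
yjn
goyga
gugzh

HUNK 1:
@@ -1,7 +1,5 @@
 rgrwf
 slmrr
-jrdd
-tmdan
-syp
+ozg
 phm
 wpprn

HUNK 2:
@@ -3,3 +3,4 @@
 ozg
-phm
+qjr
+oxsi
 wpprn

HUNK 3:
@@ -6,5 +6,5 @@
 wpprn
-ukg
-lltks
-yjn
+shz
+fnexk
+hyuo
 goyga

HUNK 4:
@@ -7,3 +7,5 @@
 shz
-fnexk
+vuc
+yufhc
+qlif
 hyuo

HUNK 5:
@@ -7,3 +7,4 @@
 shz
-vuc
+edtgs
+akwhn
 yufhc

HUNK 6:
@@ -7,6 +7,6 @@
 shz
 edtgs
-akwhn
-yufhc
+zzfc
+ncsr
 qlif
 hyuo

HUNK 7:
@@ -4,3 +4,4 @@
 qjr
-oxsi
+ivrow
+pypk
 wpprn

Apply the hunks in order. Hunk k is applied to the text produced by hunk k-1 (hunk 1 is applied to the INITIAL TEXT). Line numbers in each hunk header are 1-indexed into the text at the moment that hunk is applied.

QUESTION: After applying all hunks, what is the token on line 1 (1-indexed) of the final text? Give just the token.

Hunk 1: at line 1 remove [jrdd,tmdan,syp] add [ozg] -> 10 lines: rgrwf slmrr ozg phm wpprn ukg lltks yjn goyga gugzh
Hunk 2: at line 3 remove [phm] add [qjr,oxsi] -> 11 lines: rgrwf slmrr ozg qjr oxsi wpprn ukg lltks yjn goyga gugzh
Hunk 3: at line 6 remove [ukg,lltks,yjn] add [shz,fnexk,hyuo] -> 11 lines: rgrwf slmrr ozg qjr oxsi wpprn shz fnexk hyuo goyga gugzh
Hunk 4: at line 7 remove [fnexk] add [vuc,yufhc,qlif] -> 13 lines: rgrwf slmrr ozg qjr oxsi wpprn shz vuc yufhc qlif hyuo goyga gugzh
Hunk 5: at line 7 remove [vuc] add [edtgs,akwhn] -> 14 lines: rgrwf slmrr ozg qjr oxsi wpprn shz edtgs akwhn yufhc qlif hyuo goyga gugzh
Hunk 6: at line 7 remove [akwhn,yufhc] add [zzfc,ncsr] -> 14 lines: rgrwf slmrr ozg qjr oxsi wpprn shz edtgs zzfc ncsr qlif hyuo goyga gugzh
Hunk 7: at line 4 remove [oxsi] add [ivrow,pypk] -> 15 lines: rgrwf slmrr ozg qjr ivrow pypk wpprn shz edtgs zzfc ncsr qlif hyuo goyga gugzh
Final line 1: rgrwf

Answer: rgrwf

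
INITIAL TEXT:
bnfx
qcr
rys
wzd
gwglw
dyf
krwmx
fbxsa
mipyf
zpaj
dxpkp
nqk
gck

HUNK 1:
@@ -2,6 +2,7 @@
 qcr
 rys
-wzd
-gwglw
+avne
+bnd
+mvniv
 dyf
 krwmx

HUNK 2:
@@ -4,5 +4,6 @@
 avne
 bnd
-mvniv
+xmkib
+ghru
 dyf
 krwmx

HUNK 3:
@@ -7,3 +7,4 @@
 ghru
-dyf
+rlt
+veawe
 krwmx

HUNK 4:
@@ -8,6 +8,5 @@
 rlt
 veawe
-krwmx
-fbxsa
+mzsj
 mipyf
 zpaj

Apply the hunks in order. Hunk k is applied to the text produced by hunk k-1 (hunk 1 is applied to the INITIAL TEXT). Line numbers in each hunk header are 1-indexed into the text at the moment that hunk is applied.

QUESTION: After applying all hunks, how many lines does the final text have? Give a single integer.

Answer: 15

Derivation:
Hunk 1: at line 2 remove [wzd,gwglw] add [avne,bnd,mvniv] -> 14 lines: bnfx qcr rys avne bnd mvniv dyf krwmx fbxsa mipyf zpaj dxpkp nqk gck
Hunk 2: at line 4 remove [mvniv] add [xmkib,ghru] -> 15 lines: bnfx qcr rys avne bnd xmkib ghru dyf krwmx fbxsa mipyf zpaj dxpkp nqk gck
Hunk 3: at line 7 remove [dyf] add [rlt,veawe] -> 16 lines: bnfx qcr rys avne bnd xmkib ghru rlt veawe krwmx fbxsa mipyf zpaj dxpkp nqk gck
Hunk 4: at line 8 remove [krwmx,fbxsa] add [mzsj] -> 15 lines: bnfx qcr rys avne bnd xmkib ghru rlt veawe mzsj mipyf zpaj dxpkp nqk gck
Final line count: 15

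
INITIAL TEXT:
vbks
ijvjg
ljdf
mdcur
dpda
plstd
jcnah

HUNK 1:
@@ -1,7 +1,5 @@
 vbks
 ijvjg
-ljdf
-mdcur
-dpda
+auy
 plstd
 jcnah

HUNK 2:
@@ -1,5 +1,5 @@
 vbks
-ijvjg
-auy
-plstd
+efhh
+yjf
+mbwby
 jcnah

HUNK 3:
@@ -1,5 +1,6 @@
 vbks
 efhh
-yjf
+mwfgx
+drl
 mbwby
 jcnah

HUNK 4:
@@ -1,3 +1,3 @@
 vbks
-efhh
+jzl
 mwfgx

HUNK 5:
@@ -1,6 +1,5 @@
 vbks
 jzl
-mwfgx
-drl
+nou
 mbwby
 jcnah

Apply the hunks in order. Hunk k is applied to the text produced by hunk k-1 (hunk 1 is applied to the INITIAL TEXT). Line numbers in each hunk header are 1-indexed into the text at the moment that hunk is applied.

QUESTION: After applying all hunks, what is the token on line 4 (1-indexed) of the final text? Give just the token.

Hunk 1: at line 1 remove [ljdf,mdcur,dpda] add [auy] -> 5 lines: vbks ijvjg auy plstd jcnah
Hunk 2: at line 1 remove [ijvjg,auy,plstd] add [efhh,yjf,mbwby] -> 5 lines: vbks efhh yjf mbwby jcnah
Hunk 3: at line 1 remove [yjf] add [mwfgx,drl] -> 6 lines: vbks efhh mwfgx drl mbwby jcnah
Hunk 4: at line 1 remove [efhh] add [jzl] -> 6 lines: vbks jzl mwfgx drl mbwby jcnah
Hunk 5: at line 1 remove [mwfgx,drl] add [nou] -> 5 lines: vbks jzl nou mbwby jcnah
Final line 4: mbwby

Answer: mbwby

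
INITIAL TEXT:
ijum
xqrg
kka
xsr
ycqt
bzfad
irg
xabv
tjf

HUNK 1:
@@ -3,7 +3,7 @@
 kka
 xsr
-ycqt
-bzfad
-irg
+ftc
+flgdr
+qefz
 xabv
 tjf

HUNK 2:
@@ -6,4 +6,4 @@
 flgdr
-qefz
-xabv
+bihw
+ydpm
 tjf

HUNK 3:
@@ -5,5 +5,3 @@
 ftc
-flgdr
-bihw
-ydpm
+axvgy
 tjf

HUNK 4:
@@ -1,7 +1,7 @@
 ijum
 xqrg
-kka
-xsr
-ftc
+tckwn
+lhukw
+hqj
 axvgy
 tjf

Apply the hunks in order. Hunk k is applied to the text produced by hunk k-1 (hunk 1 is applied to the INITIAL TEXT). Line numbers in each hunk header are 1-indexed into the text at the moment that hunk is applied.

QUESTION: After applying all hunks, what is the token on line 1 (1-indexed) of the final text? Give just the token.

Answer: ijum

Derivation:
Hunk 1: at line 3 remove [ycqt,bzfad,irg] add [ftc,flgdr,qefz] -> 9 lines: ijum xqrg kka xsr ftc flgdr qefz xabv tjf
Hunk 2: at line 6 remove [qefz,xabv] add [bihw,ydpm] -> 9 lines: ijum xqrg kka xsr ftc flgdr bihw ydpm tjf
Hunk 3: at line 5 remove [flgdr,bihw,ydpm] add [axvgy] -> 7 lines: ijum xqrg kka xsr ftc axvgy tjf
Hunk 4: at line 1 remove [kka,xsr,ftc] add [tckwn,lhukw,hqj] -> 7 lines: ijum xqrg tckwn lhukw hqj axvgy tjf
Final line 1: ijum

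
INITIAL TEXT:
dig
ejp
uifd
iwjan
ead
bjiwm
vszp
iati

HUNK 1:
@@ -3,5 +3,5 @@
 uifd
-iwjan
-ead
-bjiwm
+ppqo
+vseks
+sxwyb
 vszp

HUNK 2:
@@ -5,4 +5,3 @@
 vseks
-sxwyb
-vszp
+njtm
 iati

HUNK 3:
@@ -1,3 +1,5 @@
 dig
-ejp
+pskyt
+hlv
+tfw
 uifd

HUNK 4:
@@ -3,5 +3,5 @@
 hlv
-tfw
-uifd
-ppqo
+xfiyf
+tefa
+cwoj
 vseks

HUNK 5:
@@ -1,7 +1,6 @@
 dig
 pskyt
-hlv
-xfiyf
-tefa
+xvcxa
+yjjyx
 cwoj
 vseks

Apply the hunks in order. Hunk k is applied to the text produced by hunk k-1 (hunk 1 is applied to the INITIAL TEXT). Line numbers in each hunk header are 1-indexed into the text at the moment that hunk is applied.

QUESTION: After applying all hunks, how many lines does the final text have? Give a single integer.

Hunk 1: at line 3 remove [iwjan,ead,bjiwm] add [ppqo,vseks,sxwyb] -> 8 lines: dig ejp uifd ppqo vseks sxwyb vszp iati
Hunk 2: at line 5 remove [sxwyb,vszp] add [njtm] -> 7 lines: dig ejp uifd ppqo vseks njtm iati
Hunk 3: at line 1 remove [ejp] add [pskyt,hlv,tfw] -> 9 lines: dig pskyt hlv tfw uifd ppqo vseks njtm iati
Hunk 4: at line 3 remove [tfw,uifd,ppqo] add [xfiyf,tefa,cwoj] -> 9 lines: dig pskyt hlv xfiyf tefa cwoj vseks njtm iati
Hunk 5: at line 1 remove [hlv,xfiyf,tefa] add [xvcxa,yjjyx] -> 8 lines: dig pskyt xvcxa yjjyx cwoj vseks njtm iati
Final line count: 8

Answer: 8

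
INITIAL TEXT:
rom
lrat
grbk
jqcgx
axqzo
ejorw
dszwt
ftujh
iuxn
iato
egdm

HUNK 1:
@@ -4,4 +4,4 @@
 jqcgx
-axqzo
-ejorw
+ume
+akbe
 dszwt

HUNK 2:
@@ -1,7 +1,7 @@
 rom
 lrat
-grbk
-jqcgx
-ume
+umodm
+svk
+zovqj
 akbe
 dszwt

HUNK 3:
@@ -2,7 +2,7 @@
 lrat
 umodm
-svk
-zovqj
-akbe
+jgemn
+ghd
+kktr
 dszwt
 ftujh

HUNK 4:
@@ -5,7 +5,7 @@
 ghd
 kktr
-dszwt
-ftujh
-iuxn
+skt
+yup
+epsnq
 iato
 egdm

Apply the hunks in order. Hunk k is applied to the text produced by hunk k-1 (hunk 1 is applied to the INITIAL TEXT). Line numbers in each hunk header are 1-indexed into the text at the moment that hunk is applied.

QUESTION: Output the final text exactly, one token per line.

Answer: rom
lrat
umodm
jgemn
ghd
kktr
skt
yup
epsnq
iato
egdm

Derivation:
Hunk 1: at line 4 remove [axqzo,ejorw] add [ume,akbe] -> 11 lines: rom lrat grbk jqcgx ume akbe dszwt ftujh iuxn iato egdm
Hunk 2: at line 1 remove [grbk,jqcgx,ume] add [umodm,svk,zovqj] -> 11 lines: rom lrat umodm svk zovqj akbe dszwt ftujh iuxn iato egdm
Hunk 3: at line 2 remove [svk,zovqj,akbe] add [jgemn,ghd,kktr] -> 11 lines: rom lrat umodm jgemn ghd kktr dszwt ftujh iuxn iato egdm
Hunk 4: at line 5 remove [dszwt,ftujh,iuxn] add [skt,yup,epsnq] -> 11 lines: rom lrat umodm jgemn ghd kktr skt yup epsnq iato egdm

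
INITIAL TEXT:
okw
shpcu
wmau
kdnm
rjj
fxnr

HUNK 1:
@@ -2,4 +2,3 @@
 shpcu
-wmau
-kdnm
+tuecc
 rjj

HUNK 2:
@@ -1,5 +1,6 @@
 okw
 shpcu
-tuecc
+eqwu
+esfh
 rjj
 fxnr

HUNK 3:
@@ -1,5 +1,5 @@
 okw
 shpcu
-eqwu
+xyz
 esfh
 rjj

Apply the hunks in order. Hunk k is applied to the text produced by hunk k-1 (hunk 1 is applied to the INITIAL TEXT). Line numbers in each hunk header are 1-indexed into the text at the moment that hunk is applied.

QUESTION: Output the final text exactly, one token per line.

Answer: okw
shpcu
xyz
esfh
rjj
fxnr

Derivation:
Hunk 1: at line 2 remove [wmau,kdnm] add [tuecc] -> 5 lines: okw shpcu tuecc rjj fxnr
Hunk 2: at line 1 remove [tuecc] add [eqwu,esfh] -> 6 lines: okw shpcu eqwu esfh rjj fxnr
Hunk 3: at line 1 remove [eqwu] add [xyz] -> 6 lines: okw shpcu xyz esfh rjj fxnr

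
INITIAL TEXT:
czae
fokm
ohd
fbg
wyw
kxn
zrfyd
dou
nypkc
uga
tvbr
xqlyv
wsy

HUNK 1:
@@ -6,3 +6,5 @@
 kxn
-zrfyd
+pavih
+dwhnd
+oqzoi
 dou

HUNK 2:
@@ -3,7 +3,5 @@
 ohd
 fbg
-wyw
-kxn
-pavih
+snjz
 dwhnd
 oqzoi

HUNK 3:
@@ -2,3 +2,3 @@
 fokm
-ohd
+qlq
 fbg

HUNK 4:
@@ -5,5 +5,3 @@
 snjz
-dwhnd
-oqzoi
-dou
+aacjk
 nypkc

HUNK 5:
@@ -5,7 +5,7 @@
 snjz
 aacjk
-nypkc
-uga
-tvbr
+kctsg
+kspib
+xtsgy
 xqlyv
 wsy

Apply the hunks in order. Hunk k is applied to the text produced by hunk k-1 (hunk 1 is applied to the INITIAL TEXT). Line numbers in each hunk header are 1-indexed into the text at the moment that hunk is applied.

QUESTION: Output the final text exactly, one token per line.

Hunk 1: at line 6 remove [zrfyd] add [pavih,dwhnd,oqzoi] -> 15 lines: czae fokm ohd fbg wyw kxn pavih dwhnd oqzoi dou nypkc uga tvbr xqlyv wsy
Hunk 2: at line 3 remove [wyw,kxn,pavih] add [snjz] -> 13 lines: czae fokm ohd fbg snjz dwhnd oqzoi dou nypkc uga tvbr xqlyv wsy
Hunk 3: at line 2 remove [ohd] add [qlq] -> 13 lines: czae fokm qlq fbg snjz dwhnd oqzoi dou nypkc uga tvbr xqlyv wsy
Hunk 4: at line 5 remove [dwhnd,oqzoi,dou] add [aacjk] -> 11 lines: czae fokm qlq fbg snjz aacjk nypkc uga tvbr xqlyv wsy
Hunk 5: at line 5 remove [nypkc,uga,tvbr] add [kctsg,kspib,xtsgy] -> 11 lines: czae fokm qlq fbg snjz aacjk kctsg kspib xtsgy xqlyv wsy

Answer: czae
fokm
qlq
fbg
snjz
aacjk
kctsg
kspib
xtsgy
xqlyv
wsy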